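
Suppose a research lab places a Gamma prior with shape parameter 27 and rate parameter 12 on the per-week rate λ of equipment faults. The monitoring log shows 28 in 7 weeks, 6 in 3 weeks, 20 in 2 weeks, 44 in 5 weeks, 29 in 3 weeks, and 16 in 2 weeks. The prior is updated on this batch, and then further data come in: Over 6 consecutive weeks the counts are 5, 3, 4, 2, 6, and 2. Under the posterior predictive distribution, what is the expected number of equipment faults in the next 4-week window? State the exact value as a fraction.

Total count: 28 + 6 + 20 + 44 + 29 + 16 = 143.
Total exposure: 7 + 3 + 2 + 5 + 3 + 2 = 22 weeks.
After the first batch: Gamma(27 + 143, 12 + 22) = Gamma(170, 34).
Total count: 5 + 3 + 4 + 2 + 6 + 2 = 22.
Total exposure: 6 weeks.
After the second batch: Gamma(170 + 22, 34 + 6) = Gamma(192, 40).
Predictive mean over a 4-week window = T·E[λ|data] = 4·192/40 = 96/5.

96/5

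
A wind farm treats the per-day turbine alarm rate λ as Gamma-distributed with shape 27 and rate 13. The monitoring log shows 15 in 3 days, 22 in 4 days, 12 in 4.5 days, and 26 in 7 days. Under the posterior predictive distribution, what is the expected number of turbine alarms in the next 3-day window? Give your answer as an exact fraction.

Total count: 15 + 22 + 12 + 26 = 75.
Total exposure: 3 + 4 + 4.5 + 7 = 18.5 days.
Conjugate update: add total count to the shape and total exposure to the rate, giving Gamma(102, 63/2).
Predictive mean over a 3-day window = T·E[λ|data] = 3·102/(63/2) = 68/7.

68/7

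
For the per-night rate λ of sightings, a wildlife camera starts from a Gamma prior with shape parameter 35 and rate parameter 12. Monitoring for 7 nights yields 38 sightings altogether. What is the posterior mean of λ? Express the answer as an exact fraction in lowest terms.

Total count 38 over total exposure 7 nights.
Conjugate update: add total count to the shape and total exposure to the rate, giving Gamma(73, 19).
Posterior mean = α'/β' = 73/19.

73/19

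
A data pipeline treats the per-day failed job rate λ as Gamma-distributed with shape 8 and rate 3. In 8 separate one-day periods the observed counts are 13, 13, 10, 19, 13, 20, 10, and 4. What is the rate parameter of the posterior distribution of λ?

Total count: 13 + 13 + 10 + 19 + 13 + 20 + 10 + 4 = 102.
Total exposure: 8 days.
Gamma(α, β) with Poisson data over total exposure Σt gives posterior Gamma(α+Σx, β+Σt) = Gamma(110, 11).

11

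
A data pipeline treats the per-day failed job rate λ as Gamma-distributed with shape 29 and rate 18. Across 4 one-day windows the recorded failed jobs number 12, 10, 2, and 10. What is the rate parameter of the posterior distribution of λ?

22

Total count: 12 + 10 + 2 + 10 = 34.
Total exposure: 4 days.
Gamma(α, β) with Poisson data over total exposure Σt gives posterior Gamma(α+Σx, β+Σt) = Gamma(63, 22).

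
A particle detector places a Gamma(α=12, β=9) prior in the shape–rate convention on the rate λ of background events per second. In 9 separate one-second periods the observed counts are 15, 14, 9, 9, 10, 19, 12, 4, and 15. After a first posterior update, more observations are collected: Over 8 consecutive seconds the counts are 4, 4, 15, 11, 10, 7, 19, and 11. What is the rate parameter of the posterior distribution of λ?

26

Total count: 15 + 14 + 9 + 9 + 10 + 19 + 12 + 4 + 15 = 107.
Total exposure: 9 seconds.
After the first batch: Gamma(12 + 107, 9 + 9) = Gamma(119, 18).
Total count: 4 + 4 + 15 + 11 + 10 + 7 + 19 + 11 = 81.
Total exposure: 8 seconds.
After the second batch: Gamma(119 + 81, 18 + 8) = Gamma(200, 26).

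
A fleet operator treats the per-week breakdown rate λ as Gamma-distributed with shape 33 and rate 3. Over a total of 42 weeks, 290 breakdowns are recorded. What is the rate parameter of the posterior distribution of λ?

45

Total count 290 over total exposure 42 weeks.
Gamma(α, β) with Poisson data over total exposure Σt gives posterior Gamma(α+Σx, β+Σt) = Gamma(323, 45).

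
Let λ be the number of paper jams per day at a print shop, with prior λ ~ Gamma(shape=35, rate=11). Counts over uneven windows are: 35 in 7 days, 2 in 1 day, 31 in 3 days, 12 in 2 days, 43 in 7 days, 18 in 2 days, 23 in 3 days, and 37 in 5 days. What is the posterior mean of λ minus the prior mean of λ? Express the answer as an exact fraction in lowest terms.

Total count: 35 + 2 + 31 + 12 + 43 + 18 + 23 + 37 = 201.
Total exposure: 7 + 1 + 3 + 2 + 7 + 2 + 3 + 5 = 30 days.
Conjugate update: add total count to the shape and total exposure to the rate, giving Gamma(236, 41).
Posterior mean = 236/41 = 236/41; prior mean = 35/11 = 35/11. Difference = 236/41 − 35/11 = 1161/451.

1161/451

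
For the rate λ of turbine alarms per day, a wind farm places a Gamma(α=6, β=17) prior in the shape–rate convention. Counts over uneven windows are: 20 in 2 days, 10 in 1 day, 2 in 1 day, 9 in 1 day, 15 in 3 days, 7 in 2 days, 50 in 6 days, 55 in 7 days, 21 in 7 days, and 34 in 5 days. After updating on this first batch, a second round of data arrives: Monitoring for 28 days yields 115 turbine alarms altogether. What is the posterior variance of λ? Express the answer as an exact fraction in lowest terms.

43/800

Total count: 20 + 10 + 2 + 9 + 15 + 7 + 50 + 55 + 21 + 34 = 223.
Total exposure: 2 + 1 + 1 + 1 + 3 + 2 + 6 + 7 + 7 + 5 = 35 days.
After the first batch: Gamma(6 + 223, 17 + 35) = Gamma(229, 52).
Total count 115 over total exposure 28 days.
After the second batch: Gamma(229 + 115, 52 + 28) = Gamma(344, 80).
Posterior variance = α'/β'² = 344/6400 = 43/800.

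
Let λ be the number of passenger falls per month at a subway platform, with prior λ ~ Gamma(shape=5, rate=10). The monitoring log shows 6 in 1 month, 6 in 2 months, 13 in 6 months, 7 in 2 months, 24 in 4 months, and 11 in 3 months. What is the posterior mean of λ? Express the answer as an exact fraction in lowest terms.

Total count: 6 + 6 + 13 + 7 + 24 + 11 = 67.
Total exposure: 1 + 2 + 6 + 2 + 4 + 3 = 18 months.
Conjugate update: add total count to the shape and total exposure to the rate, giving Gamma(72, 28).
Posterior mean = α'/β' = 72/28 = 18/7.

18/7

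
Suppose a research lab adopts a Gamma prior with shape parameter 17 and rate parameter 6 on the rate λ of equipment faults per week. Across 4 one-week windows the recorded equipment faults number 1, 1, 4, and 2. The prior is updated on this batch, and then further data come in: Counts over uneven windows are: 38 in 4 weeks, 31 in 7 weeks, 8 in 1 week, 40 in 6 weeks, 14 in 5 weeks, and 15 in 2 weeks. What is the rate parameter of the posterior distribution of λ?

35

Total count: 1 + 1 + 4 + 2 = 8.
Total exposure: 4 weeks.
After the first batch: Gamma(17 + 8, 6 + 4) = Gamma(25, 10).
Total count: 38 + 31 + 8 + 40 + 14 + 15 = 146.
Total exposure: 4 + 7 + 1 + 6 + 5 + 2 = 25 weeks.
After the second batch: Gamma(25 + 146, 10 + 25) = Gamma(171, 35).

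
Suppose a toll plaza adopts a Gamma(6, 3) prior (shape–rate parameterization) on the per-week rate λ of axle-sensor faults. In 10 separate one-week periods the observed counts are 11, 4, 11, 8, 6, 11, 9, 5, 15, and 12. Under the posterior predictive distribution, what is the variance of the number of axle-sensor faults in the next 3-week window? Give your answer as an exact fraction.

Total count: 11 + 4 + 11 + 8 + 6 + 11 + 9 + 5 + 15 + 12 = 92.
Total exposure: 10 weeks.
Posterior: α' = 6 + 92 = 98, β' = 3 + 10 = 13.
The posterior predictive for a window of length T is Negative Binomial with variance T·α'·(β'+T)/β'² = 3·98·16/169 = 4704/169.

4704/169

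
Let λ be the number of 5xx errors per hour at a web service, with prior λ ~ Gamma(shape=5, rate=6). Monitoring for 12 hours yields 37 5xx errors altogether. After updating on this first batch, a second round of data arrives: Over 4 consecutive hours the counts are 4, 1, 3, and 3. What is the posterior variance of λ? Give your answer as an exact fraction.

53/484

Total count 37 over total exposure 12 hours.
After the first batch: Gamma(5 + 37, 6 + 12) = Gamma(42, 18).
Total count: 4 + 1 + 3 + 3 = 11.
Total exposure: 4 hours.
After the second batch: Gamma(42 + 11, 18 + 4) = Gamma(53, 22).
Posterior variance = α'/β'² = 53/484.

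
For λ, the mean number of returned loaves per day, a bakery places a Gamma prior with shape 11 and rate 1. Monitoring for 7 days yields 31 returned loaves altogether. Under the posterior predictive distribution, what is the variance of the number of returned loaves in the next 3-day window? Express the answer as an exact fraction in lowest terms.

693/32

Total count 31 over total exposure 7 days.
The Gamma prior is conjugate for the Poisson rate, so λ | data ~ Gamma(11+31, 1+7) = Gamma(42, 8).
The posterior predictive for a window of length T is Negative Binomial with variance T·α'·(β'+T)/β'² = 3·42·11/64 = 693/32.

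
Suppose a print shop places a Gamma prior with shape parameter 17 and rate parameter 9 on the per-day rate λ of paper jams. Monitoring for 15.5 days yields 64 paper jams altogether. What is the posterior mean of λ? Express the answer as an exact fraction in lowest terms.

162/49

Total count 64 over total exposure 15.5 days.
Conjugate update: add total count to the shape and total exposure to the rate, giving Gamma(81, 49/2).
Posterior mean = α'/β' = 81/(49/2) = 162/49.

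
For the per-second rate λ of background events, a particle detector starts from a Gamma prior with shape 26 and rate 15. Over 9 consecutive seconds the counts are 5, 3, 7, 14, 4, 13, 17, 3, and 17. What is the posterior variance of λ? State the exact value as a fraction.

109/576

Total count: 5 + 3 + 7 + 14 + 4 + 13 + 17 + 3 + 17 = 83.
Total exposure: 9 seconds.
Posterior: α' = 26 + 83 = 109, β' = 15 + 9 = 24.
Posterior variance = α'/β'² = 109/576.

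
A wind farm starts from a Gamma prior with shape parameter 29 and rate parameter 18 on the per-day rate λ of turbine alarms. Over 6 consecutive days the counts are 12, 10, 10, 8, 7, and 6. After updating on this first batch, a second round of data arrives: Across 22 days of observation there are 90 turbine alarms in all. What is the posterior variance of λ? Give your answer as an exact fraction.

43/529

Total count: 12 + 10 + 10 + 8 + 7 + 6 = 53.
Total exposure: 6 days.
After the first batch: Gamma(29 + 53, 18 + 6) = Gamma(82, 24).
Total count 90 over total exposure 22 days.
After the second batch: Gamma(82 + 90, 24 + 22) = Gamma(172, 46).
Posterior variance = α'/β'² = 172/2116 = 43/529.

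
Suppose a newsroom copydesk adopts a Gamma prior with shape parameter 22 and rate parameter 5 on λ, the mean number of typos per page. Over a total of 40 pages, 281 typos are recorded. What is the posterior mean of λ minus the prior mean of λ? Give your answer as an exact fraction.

7/3

Total count 281 over total exposure 40 pages.
By Gamma–Poisson conjugacy, the posterior is Gamma(α + Σx, β + Σt) = Gamma(22 + 281, 5 + 40) = Gamma(303, 45).
Posterior mean = 303/45 = 101/15; prior mean = 22/5 = 22/5. Difference = 101/15 − 22/5 = 7/3.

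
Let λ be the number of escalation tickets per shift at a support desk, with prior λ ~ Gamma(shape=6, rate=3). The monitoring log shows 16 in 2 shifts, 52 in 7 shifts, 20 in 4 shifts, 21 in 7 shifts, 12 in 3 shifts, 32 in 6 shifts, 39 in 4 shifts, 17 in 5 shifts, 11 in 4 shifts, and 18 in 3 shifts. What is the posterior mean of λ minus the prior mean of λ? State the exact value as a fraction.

37/12

Total count: 16 + 52 + 20 + 21 + 12 + 32 + 39 + 17 + 11 + 18 = 238.
Total exposure: 2 + 7 + 4 + 7 + 3 + 6 + 4 + 5 + 4 + 3 = 45 shifts.
Gamma(α, β) with Poisson data over total exposure Σt gives posterior Gamma(α+Σx, β+Σt) = Gamma(244, 48).
Posterior mean = 244/48 = 61/12; prior mean = 6/3 = 2. Difference = 61/12 − 2 = 37/12.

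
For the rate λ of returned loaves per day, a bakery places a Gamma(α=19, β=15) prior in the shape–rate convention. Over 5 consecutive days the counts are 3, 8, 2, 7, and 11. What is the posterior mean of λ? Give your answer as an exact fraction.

Total count: 3 + 8 + 2 + 7 + 11 = 31.
Total exposure: 5 days.
Conjugate update: add total count to the shape and total exposure to the rate, giving Gamma(50, 20).
Posterior mean = α'/β' = 50/20 = 5/2.

5/2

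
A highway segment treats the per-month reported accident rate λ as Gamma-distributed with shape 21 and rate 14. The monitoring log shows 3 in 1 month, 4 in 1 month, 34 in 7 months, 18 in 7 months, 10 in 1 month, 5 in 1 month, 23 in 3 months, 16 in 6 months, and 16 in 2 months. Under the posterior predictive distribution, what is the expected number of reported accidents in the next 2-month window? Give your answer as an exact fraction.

300/43

Total count: 3 + 4 + 34 + 18 + 10 + 5 + 23 + 16 + 16 = 129.
Total exposure: 1 + 1 + 7 + 7 + 1 + 1 + 3 + 6 + 2 = 29 months.
Gamma(α, β) with Poisson data over total exposure Σt gives posterior Gamma(α+Σx, β+Σt) = Gamma(150, 43).
Predictive mean over a 2-month window = T·E[λ|data] = 2·150/43 = 300/43.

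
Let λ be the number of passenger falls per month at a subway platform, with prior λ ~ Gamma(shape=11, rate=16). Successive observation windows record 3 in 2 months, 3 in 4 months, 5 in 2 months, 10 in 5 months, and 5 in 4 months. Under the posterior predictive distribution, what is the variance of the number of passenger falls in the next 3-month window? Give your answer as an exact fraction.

444/121

Total count: 3 + 3 + 5 + 10 + 5 = 26.
Total exposure: 2 + 4 + 2 + 5 + 4 = 17 months.
Gamma(α, β) with Poisson data over total exposure Σt gives posterior Gamma(α+Σx, β+Σt) = Gamma(37, 33).
The posterior predictive for a window of length T is Negative Binomial with variance T·α'·(β'+T)/β'² = 3·37·36/1089 = 444/121.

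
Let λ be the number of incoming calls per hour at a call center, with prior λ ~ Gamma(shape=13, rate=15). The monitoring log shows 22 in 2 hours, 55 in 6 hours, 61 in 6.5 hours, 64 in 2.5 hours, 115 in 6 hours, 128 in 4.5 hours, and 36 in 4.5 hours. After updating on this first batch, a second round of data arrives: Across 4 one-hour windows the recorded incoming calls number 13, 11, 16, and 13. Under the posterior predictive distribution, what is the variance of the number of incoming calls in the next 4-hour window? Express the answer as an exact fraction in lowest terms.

120340/2601

Total count: 22 + 55 + 61 + 64 + 115 + 128 + 36 = 481.
Total exposure: 2 + 6 + 6.5 + 2.5 + 6 + 4.5 + 4.5 = 32 hours.
After the first batch: Gamma(13 + 481, 15 + 32) = Gamma(494, 47).
Total count: 13 + 11 + 16 + 13 = 53.
Total exposure: 4 hours.
After the second batch: Gamma(494 + 53, 47 + 4) = Gamma(547, 51).
The posterior predictive for a window of length T is Negative Binomial with variance T·α'·(β'+T)/β'² = 4·547·55/2601 = 120340/2601.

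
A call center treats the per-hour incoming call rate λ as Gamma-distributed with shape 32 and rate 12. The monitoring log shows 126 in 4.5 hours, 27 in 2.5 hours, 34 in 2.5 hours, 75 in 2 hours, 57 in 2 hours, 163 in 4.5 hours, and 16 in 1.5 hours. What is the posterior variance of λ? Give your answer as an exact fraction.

Total count: 126 + 27 + 34 + 75 + 57 + 163 + 16 = 498.
Total exposure: 4.5 + 2.5 + 2.5 + 2 + 2 + 4.5 + 1.5 = 19.5 hours.
The Gamma prior is conjugate for the Poisson rate, so λ | data ~ Gamma(32+498, 12+19.5) = Gamma(530, 63/2).
Posterior variance = α'/β'² = 530/(3969/4) = 2120/3969.

2120/3969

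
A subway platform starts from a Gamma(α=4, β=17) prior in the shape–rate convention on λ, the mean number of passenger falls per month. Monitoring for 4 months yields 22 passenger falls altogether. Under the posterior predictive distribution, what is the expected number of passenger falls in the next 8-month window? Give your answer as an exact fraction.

208/21

Total count 22 over total exposure 4 months.
Conjugate update: add total count to the shape and total exposure to the rate, giving Gamma(26, 21).
Predictive mean over an 8-month window = T·E[λ|data] = 8·26/21 = 208/21.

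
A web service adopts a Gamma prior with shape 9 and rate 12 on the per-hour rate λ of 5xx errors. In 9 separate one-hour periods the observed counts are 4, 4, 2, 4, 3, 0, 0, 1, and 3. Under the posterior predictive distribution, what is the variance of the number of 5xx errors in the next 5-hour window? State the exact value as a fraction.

1300/147

Total count: 4 + 4 + 2 + 4 + 3 + 0 + 0 + 1 + 3 = 21.
Total exposure: 9 hours.
Posterior: α' = 9 + 21 = 30, β' = 12 + 9 = 21.
The posterior predictive for a window of length T is Negative Binomial with variance T·α'·(β'+T)/β'² = 5·30·26/441 = 1300/147.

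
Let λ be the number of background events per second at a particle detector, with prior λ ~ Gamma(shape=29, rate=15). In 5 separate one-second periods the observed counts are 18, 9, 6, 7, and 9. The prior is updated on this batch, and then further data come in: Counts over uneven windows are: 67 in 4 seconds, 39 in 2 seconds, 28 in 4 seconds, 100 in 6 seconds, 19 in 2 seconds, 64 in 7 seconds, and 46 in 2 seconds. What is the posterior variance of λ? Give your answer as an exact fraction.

Total count: 18 + 9 + 6 + 7 + 9 = 49.
Total exposure: 5 seconds.
After the first batch: Gamma(29 + 49, 15 + 5) = Gamma(78, 20).
Total count: 67 + 39 + 28 + 100 + 19 + 64 + 46 = 363.
Total exposure: 4 + 2 + 4 + 6 + 2 + 7 + 2 = 27 seconds.
After the second batch: Gamma(78 + 363, 20 + 27) = Gamma(441, 47).
Posterior variance = α'/β'² = 441/2209.

441/2209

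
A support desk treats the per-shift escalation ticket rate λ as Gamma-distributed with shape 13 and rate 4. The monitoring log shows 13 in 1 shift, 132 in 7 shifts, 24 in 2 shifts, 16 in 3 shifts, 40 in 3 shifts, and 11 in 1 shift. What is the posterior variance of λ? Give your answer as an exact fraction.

83/147

Total count: 13 + 132 + 24 + 16 + 40 + 11 = 236.
Total exposure: 1 + 7 + 2 + 3 + 3 + 1 = 17 shifts.
Posterior: α' = 13 + 236 = 249, β' = 4 + 17 = 21.
Posterior variance = α'/β'² = 249/441 = 83/147.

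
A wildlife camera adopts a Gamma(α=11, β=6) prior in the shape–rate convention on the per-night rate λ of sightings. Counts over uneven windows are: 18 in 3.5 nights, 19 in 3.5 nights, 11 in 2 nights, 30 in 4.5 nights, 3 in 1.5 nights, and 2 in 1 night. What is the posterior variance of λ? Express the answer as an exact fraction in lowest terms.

47/242

Total count: 18 + 19 + 11 + 30 + 3 + 2 = 83.
Total exposure: 3.5 + 3.5 + 2 + 4.5 + 1.5 + 1 = 16 nights.
Gamma(α, β) with Poisson data over total exposure Σt gives posterior Gamma(α+Σx, β+Σt) = Gamma(94, 22).
Posterior variance = α'/β'² = 94/484 = 47/242.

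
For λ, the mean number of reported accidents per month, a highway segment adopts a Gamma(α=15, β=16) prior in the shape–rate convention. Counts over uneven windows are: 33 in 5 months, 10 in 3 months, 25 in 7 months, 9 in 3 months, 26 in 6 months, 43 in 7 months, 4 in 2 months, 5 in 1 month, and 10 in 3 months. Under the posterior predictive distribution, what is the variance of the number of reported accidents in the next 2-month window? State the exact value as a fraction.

19800/2809

Total count: 33 + 10 + 25 + 9 + 26 + 43 + 4 + 5 + 10 = 165.
Total exposure: 5 + 3 + 7 + 3 + 6 + 7 + 2 + 1 + 3 = 37 months.
Posterior: α' = 15 + 165 = 180, β' = 16 + 37 = 53.
The posterior predictive for a window of length T is Negative Binomial with variance T·α'·(β'+T)/β'² = 2·180·55/2809 = 19800/2809.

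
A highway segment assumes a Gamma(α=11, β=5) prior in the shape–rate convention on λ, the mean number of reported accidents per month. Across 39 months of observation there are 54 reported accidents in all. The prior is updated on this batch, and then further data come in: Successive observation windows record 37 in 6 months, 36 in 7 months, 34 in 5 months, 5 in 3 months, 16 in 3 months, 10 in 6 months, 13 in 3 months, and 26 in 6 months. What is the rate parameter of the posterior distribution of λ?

Total count 54 over total exposure 39 months.
After the first batch: Gamma(11 + 54, 5 + 39) = Gamma(65, 44).
Total count: 37 + 36 + 34 + 5 + 16 + 10 + 13 + 26 = 177.
Total exposure: 6 + 7 + 5 + 3 + 3 + 6 + 3 + 6 = 39 months.
After the second batch: Gamma(65 + 177, 44 + 39) = Gamma(242, 83).

83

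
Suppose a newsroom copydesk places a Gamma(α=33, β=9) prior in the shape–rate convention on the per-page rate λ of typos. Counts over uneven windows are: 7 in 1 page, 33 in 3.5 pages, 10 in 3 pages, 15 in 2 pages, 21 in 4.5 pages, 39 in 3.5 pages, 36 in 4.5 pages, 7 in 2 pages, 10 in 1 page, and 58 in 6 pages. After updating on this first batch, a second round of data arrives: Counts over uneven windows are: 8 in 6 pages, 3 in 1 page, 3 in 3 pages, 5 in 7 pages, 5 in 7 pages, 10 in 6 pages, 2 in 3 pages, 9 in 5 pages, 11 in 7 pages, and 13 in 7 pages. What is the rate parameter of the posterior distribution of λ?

92

Total count: 7 + 33 + 10 + 15 + 21 + 39 + 36 + 7 + 10 + 58 = 236.
Total exposure: 1 + 3.5 + 3 + 2 + 4.5 + 3.5 + 4.5 + 2 + 1 + 6 = 31 pages.
After the first batch: Gamma(33 + 236, 9 + 31) = Gamma(269, 40).
Total count: 8 + 3 + 3 + 5 + 5 + 10 + 2 + 9 + 11 + 13 = 69.
Total exposure: 6 + 1 + 3 + 7 + 7 + 6 + 3 + 5 + 7 + 7 = 52 pages.
After the second batch: Gamma(269 + 69, 40 + 52) = Gamma(338, 92).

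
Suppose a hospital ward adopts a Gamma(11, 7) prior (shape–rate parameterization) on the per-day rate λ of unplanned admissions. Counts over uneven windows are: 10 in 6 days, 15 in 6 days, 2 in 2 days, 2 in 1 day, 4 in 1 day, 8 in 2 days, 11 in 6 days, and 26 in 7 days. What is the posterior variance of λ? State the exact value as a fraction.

Total count: 10 + 15 + 2 + 2 + 4 + 8 + 11 + 26 = 78.
Total exposure: 6 + 6 + 2 + 1 + 1 + 2 + 6 + 7 = 31 days.
By Gamma–Poisson conjugacy, the posterior is Gamma(α + Σx, β + Σt) = Gamma(11 + 78, 7 + 31) = Gamma(89, 38).
Posterior variance = α'/β'² = 89/1444.

89/1444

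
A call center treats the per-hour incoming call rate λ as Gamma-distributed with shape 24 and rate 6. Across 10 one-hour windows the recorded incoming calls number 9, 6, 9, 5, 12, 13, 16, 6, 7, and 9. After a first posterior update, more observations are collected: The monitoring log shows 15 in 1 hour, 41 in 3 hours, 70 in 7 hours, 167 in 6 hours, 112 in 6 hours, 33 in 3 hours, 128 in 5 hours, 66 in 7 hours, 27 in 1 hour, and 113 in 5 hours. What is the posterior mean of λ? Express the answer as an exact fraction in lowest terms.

74/5

Total count: 9 + 6 + 9 + 5 + 12 + 13 + 16 + 6 + 7 + 9 = 92.
Total exposure: 10 hours.
After the first batch: Gamma(24 + 92, 6 + 10) = Gamma(116, 16).
Total count: 15 + 41 + 70 + 167 + 112 + 33 + 128 + 66 + 27 + 113 = 772.
Total exposure: 1 + 3 + 7 + 6 + 6 + 3 + 5 + 7 + 1 + 5 = 44 hours.
After the second batch: Gamma(116 + 772, 16 + 44) = Gamma(888, 60).
Posterior mean = α'/β' = 888/60 = 74/5.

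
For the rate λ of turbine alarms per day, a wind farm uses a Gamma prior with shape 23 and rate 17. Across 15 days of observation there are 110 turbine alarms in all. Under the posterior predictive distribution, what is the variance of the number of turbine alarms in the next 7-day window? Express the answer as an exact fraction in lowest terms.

36309/1024

Total count 110 over total exposure 15 days.
The Gamma prior is conjugate for the Poisson rate, so λ | data ~ Gamma(23+110, 17+15) = Gamma(133, 32).
The posterior predictive for a window of length T is Negative Binomial with variance T·α'·(β'+T)/β'² = 7·133·39/1024 = 36309/1024.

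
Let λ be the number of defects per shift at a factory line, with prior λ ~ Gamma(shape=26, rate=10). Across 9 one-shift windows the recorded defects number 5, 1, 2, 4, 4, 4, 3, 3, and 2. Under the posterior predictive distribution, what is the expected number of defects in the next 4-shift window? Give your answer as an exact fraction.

Total count: 5 + 1 + 2 + 4 + 4 + 4 + 3 + 3 + 2 = 28.
Total exposure: 9 shifts.
By Gamma–Poisson conjugacy, the posterior is Gamma(α + Σx, β + Σt) = Gamma(26 + 28, 10 + 9) = Gamma(54, 19).
Predictive mean over a 4-shift window = T·E[λ|data] = 4·54/19 = 216/19.

216/19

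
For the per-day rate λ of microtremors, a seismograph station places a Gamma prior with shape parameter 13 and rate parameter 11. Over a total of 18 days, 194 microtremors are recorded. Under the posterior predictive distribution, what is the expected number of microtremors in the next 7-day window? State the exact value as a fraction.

1449/29

Total count 194 over total exposure 18 days.
The Gamma prior is conjugate for the Poisson rate, so λ | data ~ Gamma(13+194, 11+18) = Gamma(207, 29).
Predictive mean over a 7-day window = T·E[λ|data] = 7·207/29 = 1449/29.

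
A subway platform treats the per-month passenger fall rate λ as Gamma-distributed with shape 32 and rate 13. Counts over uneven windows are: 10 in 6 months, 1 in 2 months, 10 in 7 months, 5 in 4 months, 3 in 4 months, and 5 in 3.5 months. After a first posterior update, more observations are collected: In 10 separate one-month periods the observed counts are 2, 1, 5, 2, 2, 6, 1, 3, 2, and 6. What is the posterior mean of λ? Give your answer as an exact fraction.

64/33

Total count: 10 + 1 + 10 + 5 + 3 + 5 = 34.
Total exposure: 6 + 2 + 7 + 4 + 4 + 3.5 = 26.5 months.
After the first batch: Gamma(32 + 34, 13 + 26.5) = Gamma(66, 79/2).
Total count: 2 + 1 + 5 + 2 + 2 + 6 + 1 + 3 + 2 + 6 = 30.
Total exposure: 10 months.
After the second batch: Gamma(66 + 30, 79/2 + 10) = Gamma(96, 99/2).
Posterior mean = α'/β' = 96/(99/2) = 64/33.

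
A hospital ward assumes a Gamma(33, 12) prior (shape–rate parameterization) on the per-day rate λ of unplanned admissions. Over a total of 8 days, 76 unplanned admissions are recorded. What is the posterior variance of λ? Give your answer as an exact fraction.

109/400

Total count 76 over total exposure 8 days.
Conjugate update: add total count to the shape and total exposure to the rate, giving Gamma(109, 20).
Posterior variance = α'/β'² = 109/400.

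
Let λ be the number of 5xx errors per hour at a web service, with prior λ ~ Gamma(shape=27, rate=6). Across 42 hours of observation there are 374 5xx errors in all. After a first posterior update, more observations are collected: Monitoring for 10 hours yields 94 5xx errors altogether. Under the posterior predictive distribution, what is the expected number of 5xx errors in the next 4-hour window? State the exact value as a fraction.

990/29

Total count 374 over total exposure 42 hours.
After the first batch: Gamma(27 + 374, 6 + 42) = Gamma(401, 48).
Total count 94 over total exposure 10 hours.
After the second batch: Gamma(401 + 94, 48 + 10) = Gamma(495, 58).
Predictive mean over a 4-hour window = T·E[λ|data] = 4·495/58 = 990/29.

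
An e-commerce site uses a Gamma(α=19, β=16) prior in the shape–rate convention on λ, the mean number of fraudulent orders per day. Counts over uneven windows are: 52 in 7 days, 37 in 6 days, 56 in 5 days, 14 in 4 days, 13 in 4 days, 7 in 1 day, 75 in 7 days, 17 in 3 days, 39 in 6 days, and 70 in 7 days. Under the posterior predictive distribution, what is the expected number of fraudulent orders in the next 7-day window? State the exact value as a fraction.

931/22

Total count: 52 + 37 + 56 + 14 + 13 + 7 + 75 + 17 + 39 + 70 = 380.
Total exposure: 7 + 6 + 5 + 4 + 4 + 1 + 7 + 3 + 6 + 7 = 50 days.
By Gamma–Poisson conjugacy, the posterior is Gamma(α + Σx, β + Σt) = Gamma(19 + 380, 16 + 50) = Gamma(399, 66).
Predictive mean over a 7-day window = T·E[λ|data] = 7·399/66 = 931/22.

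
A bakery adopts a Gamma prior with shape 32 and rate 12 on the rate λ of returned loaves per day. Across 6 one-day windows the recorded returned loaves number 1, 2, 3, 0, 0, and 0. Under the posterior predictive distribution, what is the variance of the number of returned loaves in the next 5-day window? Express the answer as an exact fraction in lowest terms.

2185/162

Total count: 1 + 2 + 3 + 0 + 0 + 0 = 6.
Total exposure: 6 days.
Gamma(α, β) with Poisson data over total exposure Σt gives posterior Gamma(α+Σx, β+Σt) = Gamma(38, 18).
The posterior predictive for a window of length T is Negative Binomial with variance T·α'·(β'+T)/β'² = 5·38·23/324 = 2185/162.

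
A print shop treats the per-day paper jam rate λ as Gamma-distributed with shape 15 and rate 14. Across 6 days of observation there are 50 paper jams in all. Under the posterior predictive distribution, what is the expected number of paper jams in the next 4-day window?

13

Total count 50 over total exposure 6 days.
Conjugate update: add total count to the shape and total exposure to the rate, giving Gamma(65, 20).
Predictive mean over a 4-day window = T·E[λ|data] = 4·65/20 = 13.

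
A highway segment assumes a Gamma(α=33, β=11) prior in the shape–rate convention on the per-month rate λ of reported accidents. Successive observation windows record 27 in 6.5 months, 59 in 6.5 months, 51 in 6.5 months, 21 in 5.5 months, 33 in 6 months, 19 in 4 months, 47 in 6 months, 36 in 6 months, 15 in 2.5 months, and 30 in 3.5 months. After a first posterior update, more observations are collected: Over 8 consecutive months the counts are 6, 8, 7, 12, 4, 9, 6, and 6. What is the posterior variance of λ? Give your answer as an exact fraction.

Total count: 27 + 59 + 51 + 21 + 33 + 19 + 47 + 36 + 15 + 30 = 338.
Total exposure: 6.5 + 6.5 + 6.5 + 5.5 + 6 + 4 + 6 + 6 + 2.5 + 3.5 = 53 months.
After the first batch: Gamma(33 + 338, 11 + 53) = Gamma(371, 64).
Total count: 6 + 8 + 7 + 12 + 4 + 9 + 6 + 6 = 58.
Total exposure: 8 months.
After the second batch: Gamma(371 + 58, 64 + 8) = Gamma(429, 72).
Posterior variance = α'/β'² = 429/5184 = 143/1728.

143/1728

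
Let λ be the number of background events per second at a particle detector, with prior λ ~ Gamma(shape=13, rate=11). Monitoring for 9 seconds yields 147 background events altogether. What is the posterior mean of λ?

8

Total count 147 over total exposure 9 seconds.
Conjugate update: add total count to the shape and total exposure to the rate, giving Gamma(160, 20).
Posterior mean = α'/β' = 160/20 = 8.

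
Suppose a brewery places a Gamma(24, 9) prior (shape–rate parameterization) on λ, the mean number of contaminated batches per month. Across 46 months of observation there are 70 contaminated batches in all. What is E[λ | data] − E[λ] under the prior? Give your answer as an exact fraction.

-158/165

Total count 70 over total exposure 46 months.
Conjugate update: add total count to the shape and total exposure to the rate, giving Gamma(94, 55).
Posterior mean = 94/55 = 94/55; prior mean = 24/9 = 8/3. Difference = 94/55 − 8/3 = -158/165.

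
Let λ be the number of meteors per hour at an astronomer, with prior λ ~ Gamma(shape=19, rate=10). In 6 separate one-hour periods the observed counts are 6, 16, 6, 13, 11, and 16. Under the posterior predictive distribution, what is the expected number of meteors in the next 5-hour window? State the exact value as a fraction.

Total count: 6 + 16 + 6 + 13 + 11 + 16 = 68.
Total exposure: 6 hours.
The Gamma prior is conjugate for the Poisson rate, so λ | data ~ Gamma(19+68, 10+6) = Gamma(87, 16).
Predictive mean over a 5-hour window = T·E[λ|data] = 5·87/16 = 435/16.

435/16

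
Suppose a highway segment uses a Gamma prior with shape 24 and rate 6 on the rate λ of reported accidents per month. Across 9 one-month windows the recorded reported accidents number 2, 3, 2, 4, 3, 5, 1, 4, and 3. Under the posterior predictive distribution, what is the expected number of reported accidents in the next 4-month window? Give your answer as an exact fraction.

68/5

Total count: 2 + 3 + 2 + 4 + 3 + 5 + 1 + 4 + 3 = 27.
Total exposure: 9 months.
Conjugate update: add total count to the shape and total exposure to the rate, giving Gamma(51, 15).
Predictive mean over a 4-month window = T·E[λ|data] = 4·51/15 = 68/5.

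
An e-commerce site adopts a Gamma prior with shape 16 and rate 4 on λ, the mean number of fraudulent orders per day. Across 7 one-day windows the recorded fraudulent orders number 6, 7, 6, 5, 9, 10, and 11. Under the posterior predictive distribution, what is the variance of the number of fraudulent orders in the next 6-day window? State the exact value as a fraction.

7140/121

Total count: 6 + 7 + 6 + 5 + 9 + 10 + 11 = 54.
Total exposure: 7 days.
The Gamma prior is conjugate for the Poisson rate, so λ | data ~ Gamma(16+54, 4+7) = Gamma(70, 11).
The posterior predictive for a window of length T is Negative Binomial with variance T·α'·(β'+T)/β'² = 6·70·17/121 = 7140/121.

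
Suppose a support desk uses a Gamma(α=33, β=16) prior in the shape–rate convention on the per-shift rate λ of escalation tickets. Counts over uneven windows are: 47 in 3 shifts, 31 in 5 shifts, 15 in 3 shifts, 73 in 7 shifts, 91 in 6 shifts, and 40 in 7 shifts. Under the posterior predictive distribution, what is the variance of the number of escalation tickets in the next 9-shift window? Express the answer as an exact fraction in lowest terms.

Total count: 47 + 31 + 15 + 73 + 91 + 40 = 297.
Total exposure: 3 + 5 + 3 + 7 + 6 + 7 = 31 shifts.
Gamma(α, β) with Poisson data over total exposure Σt gives posterior Gamma(α+Σx, β+Σt) = Gamma(330, 47).
The posterior predictive for a window of length T is Negative Binomial with variance T·α'·(β'+T)/β'² = 9·330·56/2209 = 166320/2209.

166320/2209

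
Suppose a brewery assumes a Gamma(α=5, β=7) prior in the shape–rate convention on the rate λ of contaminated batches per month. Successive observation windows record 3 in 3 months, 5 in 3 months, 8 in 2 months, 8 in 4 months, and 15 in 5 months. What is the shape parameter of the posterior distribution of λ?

Total count: 3 + 5 + 8 + 8 + 15 = 39.
Total exposure: 3 + 3 + 2 + 4 + 5 = 17 months.
The Gamma prior is conjugate for the Poisson rate, so λ | data ~ Gamma(5+39, 7+17) = Gamma(44, 24).

44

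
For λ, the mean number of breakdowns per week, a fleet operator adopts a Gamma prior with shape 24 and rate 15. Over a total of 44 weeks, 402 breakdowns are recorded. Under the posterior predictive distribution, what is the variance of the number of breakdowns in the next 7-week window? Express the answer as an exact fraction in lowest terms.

Total count 402 over total exposure 44 weeks.
The Gamma prior is conjugate for the Poisson rate, so λ | data ~ Gamma(24+402, 15+44) = Gamma(426, 59).
The posterior predictive for a window of length T is Negative Binomial with variance T·α'·(β'+T)/β'² = 7·426·66/3481 = 196812/3481.

196812/3481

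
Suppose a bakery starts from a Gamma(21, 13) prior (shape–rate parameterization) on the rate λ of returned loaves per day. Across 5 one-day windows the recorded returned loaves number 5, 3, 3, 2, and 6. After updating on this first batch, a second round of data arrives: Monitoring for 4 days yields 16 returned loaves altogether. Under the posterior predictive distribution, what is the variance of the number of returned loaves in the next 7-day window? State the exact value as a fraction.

Total count: 5 + 3 + 3 + 2 + 6 = 19.
Total exposure: 5 days.
After the first batch: Gamma(21 + 19, 13 + 5) = Gamma(40, 18).
Total count 16 over total exposure 4 days.
After the second batch: Gamma(40 + 16, 18 + 4) = Gamma(56, 22).
The posterior predictive for a window of length T is Negative Binomial with variance T·α'·(β'+T)/β'² = 7·56·29/484 = 2842/121.

2842/121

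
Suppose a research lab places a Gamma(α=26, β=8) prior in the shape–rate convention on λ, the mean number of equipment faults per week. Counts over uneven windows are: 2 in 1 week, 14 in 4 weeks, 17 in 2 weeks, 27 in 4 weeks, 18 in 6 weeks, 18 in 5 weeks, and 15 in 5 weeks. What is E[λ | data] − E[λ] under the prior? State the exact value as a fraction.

93/140

Total count: 2 + 14 + 17 + 27 + 18 + 18 + 15 = 111.
Total exposure: 1 + 4 + 2 + 4 + 6 + 5 + 5 = 27 weeks.
The Gamma prior is conjugate for the Poisson rate, so λ | data ~ Gamma(26+111, 8+27) = Gamma(137, 35).
Posterior mean = 137/35 = 137/35; prior mean = 26/8 = 13/4. Difference = 137/35 − 13/4 = 93/140.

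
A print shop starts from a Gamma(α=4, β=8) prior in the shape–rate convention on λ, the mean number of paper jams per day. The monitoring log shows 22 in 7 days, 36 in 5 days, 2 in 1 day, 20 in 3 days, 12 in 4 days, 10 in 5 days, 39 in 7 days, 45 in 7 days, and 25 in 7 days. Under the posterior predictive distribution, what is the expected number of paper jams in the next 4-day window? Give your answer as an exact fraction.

Total count: 22 + 36 + 2 + 20 + 12 + 10 + 39 + 45 + 25 = 211.
Total exposure: 7 + 5 + 1 + 3 + 4 + 5 + 7 + 7 + 7 = 46 days.
Gamma(α, β) with Poisson data over total exposure Σt gives posterior Gamma(α+Σx, β+Σt) = Gamma(215, 54).
Predictive mean over a 4-day window = T·E[λ|data] = 4·215/54 = 430/27.

430/27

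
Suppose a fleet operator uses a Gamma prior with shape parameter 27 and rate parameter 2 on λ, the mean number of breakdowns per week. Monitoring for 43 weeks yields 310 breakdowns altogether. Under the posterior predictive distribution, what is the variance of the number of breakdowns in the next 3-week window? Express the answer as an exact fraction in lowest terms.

Total count 310 over total exposure 43 weeks.
Conjugate update: add total count to the shape and total exposure to the rate, giving Gamma(337, 45).
The posterior predictive for a window of length T is Negative Binomial with variance T·α'·(β'+T)/β'² = 3·337·48/2025 = 5392/225.

5392/225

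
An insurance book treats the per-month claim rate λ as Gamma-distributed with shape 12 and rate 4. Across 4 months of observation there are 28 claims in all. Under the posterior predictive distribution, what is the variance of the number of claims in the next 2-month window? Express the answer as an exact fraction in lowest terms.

Total count 28 over total exposure 4 months.
Conjugate update: add total count to the shape and total exposure to the rate, giving Gamma(40, 8).
The posterior predictive for a window of length T is Negative Binomial with variance T·α'·(β'+T)/β'² = 2·40·10/64 = 25/2.

25/2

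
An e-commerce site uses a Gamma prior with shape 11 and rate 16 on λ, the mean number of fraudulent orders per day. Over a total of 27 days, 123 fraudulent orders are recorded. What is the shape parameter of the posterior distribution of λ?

Total count 123 over total exposure 27 days.
Posterior: α' = 11 + 123 = 134, β' = 16 + 27 = 43.

134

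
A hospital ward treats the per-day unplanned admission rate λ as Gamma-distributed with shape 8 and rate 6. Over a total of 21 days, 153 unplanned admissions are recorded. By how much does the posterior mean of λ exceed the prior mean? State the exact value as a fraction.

Total count 153 over total exposure 21 days.
Conjugate update: add total count to the shape and total exposure to the rate, giving Gamma(161, 27).
Posterior mean = 161/27 = 161/27; prior mean = 8/6 = 4/3. Difference = 161/27 − 4/3 = 125/27.

125/27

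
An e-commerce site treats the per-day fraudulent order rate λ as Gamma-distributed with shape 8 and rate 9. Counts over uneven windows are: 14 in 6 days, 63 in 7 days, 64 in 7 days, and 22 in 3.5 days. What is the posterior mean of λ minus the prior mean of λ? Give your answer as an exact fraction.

Total count: 14 + 63 + 64 + 22 = 163.
Total exposure: 6 + 7 + 7 + 3.5 = 23.5 days.
Gamma(α, β) with Poisson data over total exposure Σt gives posterior Gamma(α+Σx, β+Σt) = Gamma(171, 65/2).
Posterior mean = 171/(65/2) = 342/65; prior mean = 8/9 = 8/9. Difference = 342/65 − 8/9 = 2558/585.

2558/585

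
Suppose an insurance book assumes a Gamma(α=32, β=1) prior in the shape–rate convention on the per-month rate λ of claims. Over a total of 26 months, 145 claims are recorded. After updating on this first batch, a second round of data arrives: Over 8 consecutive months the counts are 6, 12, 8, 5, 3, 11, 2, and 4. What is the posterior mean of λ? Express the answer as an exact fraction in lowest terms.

228/35

Total count 145 over total exposure 26 months.
After the first batch: Gamma(32 + 145, 1 + 26) = Gamma(177, 27).
Total count: 6 + 12 + 8 + 5 + 3 + 11 + 2 + 4 = 51.
Total exposure: 8 months.
After the second batch: Gamma(177 + 51, 27 + 8) = Gamma(228, 35).
Posterior mean = α'/β' = 228/35.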